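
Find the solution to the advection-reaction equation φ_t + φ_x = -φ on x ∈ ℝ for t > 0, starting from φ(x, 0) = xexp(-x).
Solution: Substitute φ = exp(-x)u, i.e. u = exp(x)φ.
By the product rule, φ_x = exp(-x)(u_x - u), φ_t = exp(-x)u_t.
Substituting into the PDE and dividing by exp(-x): u_t + (u_x - u) = -u.
The lower-order terms cancel, leaving the standard advection equation u_t + u_x = 0.
Initial data for u: u(x,0) = exp(x)φ(x,0) = x.
Solve for u:
  By method of characteristics (waves move right with speed 1):
  Along characteristics x - t = const, u is constant, so u(x,t) = f(x - t) with f = u(·, 0).
Hence u(x,t) = -t + x.
Transform back: φ(x,t) = exp(-x)u(x,t).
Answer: φ(x, t) = -texp(-x) + xexp(-x)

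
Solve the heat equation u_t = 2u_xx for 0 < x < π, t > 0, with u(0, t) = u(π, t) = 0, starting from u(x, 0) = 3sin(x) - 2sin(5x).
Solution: Separating variables: u = Σ c_n exp(-2n²t) sin(nx). From u(x,0) = 3sin(x) - 2sin(5x): c_1=3, c_5=-2.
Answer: u(x, t) = 3exp(-2t)sin(x) - 2exp(-50t)sin(5x)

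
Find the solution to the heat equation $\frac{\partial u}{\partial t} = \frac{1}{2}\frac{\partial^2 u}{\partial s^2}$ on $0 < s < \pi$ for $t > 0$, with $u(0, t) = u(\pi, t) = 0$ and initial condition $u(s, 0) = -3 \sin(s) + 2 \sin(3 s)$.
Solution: Separating variables: $u = \sum c_n e^{-n^2t/2} \sin(ns)$. From $u(s,0) = -3 \sin(s) + 2 \sin(3 s)$: $c_1=-3, c_3=2$.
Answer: $u(s, t) = -3 e^{-t/2} \sin(s) + 2 e^{-9 t/2} \sin(3 s)$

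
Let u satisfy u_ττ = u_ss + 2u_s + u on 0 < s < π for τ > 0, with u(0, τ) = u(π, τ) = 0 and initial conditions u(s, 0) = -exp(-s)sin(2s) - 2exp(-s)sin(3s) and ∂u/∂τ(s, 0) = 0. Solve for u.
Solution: Substitute u = exp(-s)w.
Then u_s = exp(-s)(w_s - w), u_ss = exp(-s)(w_ss - 2w_s + w), u_ττ = exp(-s)w_ττ; substituting and dividing by exp(-s), the lower-order terms cancel: w_ττ = w_ss (standard wave equation).
Data for w: w(s,0) = exp(s)u(s,0) = -sin(2s) - 2sin(3s); w_τ(s,0) = exp(s)u_τ(s,0) = 0. The boundary conditions carry over: w(0,τ) = w(π,τ) = 0.
Separating variables: w = Σ [A_n cos(ω_n τ) + B_n sin(ω_n τ)] sin(ns), ω_n = n. From ICs: A_2=-1, A_3=-2.
So w(s,τ) = -sin(2s)cos(2τ) - 2sin(3s)cos(3τ), and u(s,τ) = exp(-s)w(s,τ).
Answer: u(s, τ) = -exp(-s)sin(2s)cos(2τ) - 2exp(-s)sin(3s)cos(3τ)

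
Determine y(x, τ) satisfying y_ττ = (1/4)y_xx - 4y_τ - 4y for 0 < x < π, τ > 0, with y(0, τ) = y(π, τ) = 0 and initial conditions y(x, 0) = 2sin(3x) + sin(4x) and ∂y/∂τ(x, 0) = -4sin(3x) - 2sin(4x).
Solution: Substitute y = exp(-2τ)u.
Then y_τ = exp(-2τ)(u_τ - 2u), y_ττ = exp(-2τ)(u_ττ - 4u_τ + 4u), y_xx = exp(-2τ)u_xx; substituting and dividing by exp(-2τ), the lower-order terms cancel: u_ττ = (1/4)u_xx (standard wave equation).
Data for u: u(x,0) = y(x,0) = 2sin(3x) + sin(4x); u_τ(x,0) = y_τ(x,0) + 2y(x,0) = 0. The boundary conditions carry over: u(0,τ) = u(π,τ) = 0.
Separating variables: u = Σ [A_n cos(ω_n τ) + B_n sin(ω_n τ)] sin(nx), ω_n = n/2. From ICs: A_3=2, A_4=1.
So u(x,τ) = 2sin(3x)cos(3τ/2) + sin(4x)cos(2τ), and y(x,τ) = exp(-2τ)u(x,τ).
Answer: y(x, τ) = 2exp(-2τ)sin(3x)cos(3τ/2) + exp(-2τ)sin(4x)cos(2τ)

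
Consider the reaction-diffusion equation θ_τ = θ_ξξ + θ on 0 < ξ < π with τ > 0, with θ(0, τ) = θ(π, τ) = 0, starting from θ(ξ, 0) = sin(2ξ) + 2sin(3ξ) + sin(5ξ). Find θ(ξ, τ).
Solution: Substitute θ = exp(τ)u.
Then θ_τ = exp(τ)(u_τ + u), θ_ξξ = exp(τ)u_ξξ; substituting and dividing by exp(τ), the lower-order terms cancel: u_τ = u_ξξ (standard heat equation).
Data for u: u(ξ,0) = θ(ξ,0) = sin(2ξ) + 2sin(3ξ) + sin(5ξ). The boundary conditions carry over: u(0,τ) = u(π,τ) = 0.
Separating variables: u = Σ c_n exp(-n²τ) sin(nξ). From u(ξ,0) = sin(2ξ) + 2sin(3ξ) + sin(5ξ): c_2=1, c_3=2, c_5=1.
So u(ξ,τ) = exp(-4τ)sin(2ξ) + 2exp(-9τ)sin(3ξ) + exp(-25τ)sin(5ξ), and θ(ξ,τ) = exp(τ)u(ξ,τ).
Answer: θ(ξ, τ) = exp(-3τ)sin(2ξ) + 2exp(-8τ)sin(3ξ) + exp(-24τ)sin(5ξ)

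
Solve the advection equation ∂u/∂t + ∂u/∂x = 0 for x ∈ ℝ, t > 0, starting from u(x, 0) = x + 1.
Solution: By characteristics (dx/dt = 1), u(x,t) = f(x - t) with f = u(·, 0).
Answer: u(x, t) = -t + x + 1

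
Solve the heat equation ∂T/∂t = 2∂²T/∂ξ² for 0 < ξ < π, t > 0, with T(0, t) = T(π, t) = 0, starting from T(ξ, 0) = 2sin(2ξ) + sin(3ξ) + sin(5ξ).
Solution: Using separation of variables T = X(ξ)G(t):
Eigenfunctions: sin(nξ), n = 1, 2, 3, ...
General solution: T(ξ, t) = Σ c_n sin(nξ) exp(-2n² t)
Matching T(ξ,0) = 2sin(2ξ) + sin(3ξ) + sin(5ξ) term by term: c_2=2, c_3=1, c_5=1.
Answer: T(ξ, t) = 2exp(-8t)sin(2ξ) + exp(-18t)sin(3ξ) + exp(-50t)sin(5ξ)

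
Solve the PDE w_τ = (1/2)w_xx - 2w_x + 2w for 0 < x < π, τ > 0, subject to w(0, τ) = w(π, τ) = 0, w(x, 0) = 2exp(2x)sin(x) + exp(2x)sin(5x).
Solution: Substitute w = exp(2x)u, i.e. u = exp(-2x)w.
By the product rule, w_x = exp(2x)(u_x + 2u), w_xx = exp(2x)(u_xx + 4u_x + 4u), w_τ = exp(2x)u_τ.
Substituting into the PDE and dividing by exp(2x): u_τ = (1/2)(u_xx + 4u_x + 4u) - 2(u_x + 2u) + 2u.
The lower-order terms cancel, leaving the standard heat equation u_τ = (1/2)u_xx.
Initial data for u: u(x,0) = exp(-2x)w(x,0) = 2sin(x) + sin(5x). The boundary conditions carry over: u(0,τ) = u(π,τ) = 0.
Solve for u:
  Using separation of variables u = X(x)T(τ):
  Eigenfunctions: sin(nx), n = 1, 2, 3, ...
  General solution: u(x, τ) = Σ c_n sin(nx) exp(-n² τ/2)
  Matching u(x,0) = 2sin(x) + sin(5x) term by term: c_1=2, c_5=1.
Hence u(x,τ) = 2exp(-τ/2)sin(x) + exp(-25τ/2)sin(5x).
Transform back: w(x,τ) = exp(2x)u(x,τ).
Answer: w(x, τ) = 2exp(2x)exp(-τ/2)sin(x) + exp(2x)exp(-25τ/2)sin(5x)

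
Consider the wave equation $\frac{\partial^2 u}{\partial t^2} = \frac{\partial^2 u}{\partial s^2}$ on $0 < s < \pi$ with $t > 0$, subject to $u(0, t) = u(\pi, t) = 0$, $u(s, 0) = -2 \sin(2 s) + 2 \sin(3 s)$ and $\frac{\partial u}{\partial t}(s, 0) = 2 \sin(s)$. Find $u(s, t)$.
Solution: Separating variables: $u = \sum [A_n \cos(\omega_n t) + B_n \sin(\omega_n t)] \sin(ns)$, $\omega_n = n$. From ICs ($B_n$ = velocity coefficient / $\omega_n$): $A_2=-2, A_3=2, B_1=2$.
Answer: $u(s, t) = 2 \sin(s) \sin(t) - 2 \sin(2 s) \cos(2 t) + 2 \sin(3 s) \cos(3 t)$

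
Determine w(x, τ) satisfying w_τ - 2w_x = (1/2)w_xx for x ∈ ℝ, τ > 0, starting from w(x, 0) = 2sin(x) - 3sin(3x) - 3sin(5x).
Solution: Moving frame: η = x + 2τ, σ = τ, w = u(η,σ), so w_τ = u_σ + 2u_η and w_xx = u_ηη.
Hence w_τ - 2w_x = u_σ and the PDE becomes the heat equation u_σ = (1/2)u_ηη on η ∈ ℝ.
Initial data: u(η,0) = w(η,0) = 2sin(η) - 3sin(3η) - 3sin(5η). Each mode sin(nη) decays as exp(-n²σ/2) on ℝ, so u(η,σ) = Σ c_n exp(-n²σ/2) sin(nη) with c_1=2, c_3=-3, c_5=-3: u(η,σ) = 2exp(-σ/2)sin(η) - 3exp(-9σ/2)sin(3η) - 3exp(-25σ/2)sin(5η).
Substituting back: w(x,τ) = u(x + 2τ, τ).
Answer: w(x, τ) = 2exp(-τ/2)sin(x + 2τ) - 3exp(-9τ/2)sin(3x + 6τ) - 3exp(-25τ/2)sin(5x + 10τ)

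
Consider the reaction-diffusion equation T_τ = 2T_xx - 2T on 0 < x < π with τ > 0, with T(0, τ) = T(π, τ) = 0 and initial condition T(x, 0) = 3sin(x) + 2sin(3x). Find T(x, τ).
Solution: Substitute T = exp(-2τ)u, i.e. u = exp(2τ)T.
By the product rule, T_τ = exp(-2τ)(u_τ - 2u), T_xx = exp(-2τ)u_xx.
Substituting into the PDE and dividing by exp(-2τ): u_τ - 2u = 2u_xx - 2u.
The lower-order terms cancel, leaving the standard heat equation u_τ = 2u_xx.
Initial data for u: u(x,0) = T(x,0) = 3sin(x) + 2sin(3x). The boundary conditions carry over: u(0,τ) = u(π,τ) = 0.
Solve for u:
  Using separation of variables u = X(x)G(τ):
  Eigenfunctions: sin(nx), n = 1, 2, 3, ...
  General solution: u(x, τ) = Σ c_n sin(nx) exp(-2n² τ)
  Matching u(x,0) = 3sin(x) + 2sin(3x) term by term: c_1=3, c_3=2.
Hence u(x,τ) = 3exp(-2τ)sin(x) + 2exp(-18τ)sin(3x).
Transform back: T(x,τ) = exp(-2τ)u(x,τ).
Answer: T(x, τ) = 3exp(-4τ)sin(x) + 2exp(-20τ)sin(3x)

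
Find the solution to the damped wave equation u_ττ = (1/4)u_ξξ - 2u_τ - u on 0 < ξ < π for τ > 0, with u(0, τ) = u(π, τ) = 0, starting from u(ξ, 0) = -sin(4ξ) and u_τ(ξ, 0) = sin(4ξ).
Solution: Substitute u = exp(-τ)w, i.e. w = exp(τ)u.
By the product rule, u_τ = exp(-τ)(w_τ - w), u_ττ = exp(-τ)(w_ττ - 2w_τ + w), u_ξξ = exp(-τ)w_ξξ.
Substituting into the PDE and dividing by exp(-τ): w_ττ - 2w_τ + w = (1/4)w_ξξ - 2(w_τ - w) - w.
The lower-order terms cancel, leaving the standard wave equation w_ττ = (1/4)w_ξξ.
Initial data for w: w(ξ,0) = u(ξ,0) = -sin(4ξ); w_τ(ξ,0) = u_τ(ξ,0) + u(ξ,0) = 0. The boundary conditions carry over: w(0,τ) = w(π,τ) = 0.
Solve for w:
  Using separation of variables w = X(ξ)T(τ):
  Eigenfunctions: sin(nξ), n = 1, 2, 3, ...
  General solution: w(ξ, τ) = Σ [A_n cos(n τ/2) + B_n sin(n τ/2)] sin(nξ)
  From w(ξ,0) = -sin(4ξ): A_4=-1. From w_τ(ξ,0) = 0: all B_n = 0.
Hence w(ξ,τ) = -sin(4ξ)cos(2τ).
Transform back: u(ξ,τ) = exp(-τ)w(ξ,τ).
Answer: u(ξ, τ) = -exp(-τ)sin(4ξ)cos(2τ)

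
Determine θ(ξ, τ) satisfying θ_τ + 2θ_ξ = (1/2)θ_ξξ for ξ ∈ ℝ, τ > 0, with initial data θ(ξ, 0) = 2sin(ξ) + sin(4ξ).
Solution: Moving frame: η = ξ - 2τ, σ = τ, θ = u(η,σ), so θ_τ = u_σ - 2u_η and θ_ξξ = u_ηη.
Hence θ_τ + 2θ_ξ = u_σ and the PDE becomes the heat equation u_σ = (1/2)u_ηη on η ∈ ℝ.
Initial data: u(η,0) = θ(η,0) = 2sin(η) + sin(4η). Each mode sin(nη) decays as exp(-n²σ/2) on ℝ, so u(η,σ) = Σ c_n exp(-n²σ/2) sin(nη) with c_1=2, c_4=1: u(η,σ) = exp(-8σ)sin(4η) + 2exp(-σ/2)sin(η).
Substituting back: θ(ξ,τ) = u(ξ - 2τ, τ).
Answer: θ(ξ, τ) = exp(-8τ)sin(4ξ - 8τ) + 2exp(-τ/2)sin(ξ - 2τ)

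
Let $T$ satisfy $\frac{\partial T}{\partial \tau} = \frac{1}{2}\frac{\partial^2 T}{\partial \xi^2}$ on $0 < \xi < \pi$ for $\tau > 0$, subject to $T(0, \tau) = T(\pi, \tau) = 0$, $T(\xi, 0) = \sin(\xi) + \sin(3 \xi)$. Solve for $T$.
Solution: Using separation of variables $T = X(\xi)G(\tau)$:
Eigenfunctions: $\sin(n\xi)$, $n = 1, 2, 3, \ldots$
General solution: $T(\xi, \tau) = \sum c_n \sin(n\xi) e^{-n^2 \tau/2}$
Matching $T(\xi,0) = \sin(\xi) + \sin(3 \xi)$ term by term: $c_1=1, c_3=1$.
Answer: $T(\xi, \tau) = e^{-\tau/2} \sin(\xi) + e^{-9 \tau/2} \sin(3 \xi)$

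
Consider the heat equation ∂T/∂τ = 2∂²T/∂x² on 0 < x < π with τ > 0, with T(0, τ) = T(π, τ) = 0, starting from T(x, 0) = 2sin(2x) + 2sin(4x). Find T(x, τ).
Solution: Using separation of variables T = X(x)G(τ):
Eigenfunctions: sin(nx), n = 1, 2, 3, ...
General solution: T(x, τ) = Σ c_n sin(nx) exp(-2n² τ)
Matching T(x,0) = 2sin(2x) + 2sin(4x) term by term: c_2=2, c_4=2.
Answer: T(x, τ) = 2exp(-8τ)sin(2x) + 2exp(-32τ)sin(4x)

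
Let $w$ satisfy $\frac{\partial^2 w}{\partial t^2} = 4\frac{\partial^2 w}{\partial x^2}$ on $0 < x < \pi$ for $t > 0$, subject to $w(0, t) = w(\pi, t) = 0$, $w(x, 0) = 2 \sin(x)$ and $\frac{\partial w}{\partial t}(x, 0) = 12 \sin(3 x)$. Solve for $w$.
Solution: Separating variables: $w = \sum [A_n \cos(\omega_n t) + B_n \sin(\omega_n t)] \sin(nx)$, $\omega_n = 2n$. From ICs ($B_n$ = velocity coefficient / $\omega_n$): $A_1=2, B_3=2$.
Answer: $w(x, t) = 2 \sin(6 t) \sin(3 x) + 2 \sin(x) \cos(2 t)$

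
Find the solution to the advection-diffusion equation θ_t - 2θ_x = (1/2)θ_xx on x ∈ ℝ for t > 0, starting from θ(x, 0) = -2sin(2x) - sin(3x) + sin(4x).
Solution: Moving frame: η = x + 2t, σ = t, θ = u(η,σ), so θ_t = u_σ + 2u_η and θ_xx = u_ηη.
Hence θ_t - 2θ_x = u_σ and the PDE becomes the heat equation u_σ = (1/2)u_ηη on η ∈ ℝ.
Initial data: u(η,0) = θ(η,0) = -2sin(2η) - sin(3η) + sin(4η). Each mode sin(nη) decays as exp(-n²σ/2) on ℝ, so u(η,σ) = Σ c_n exp(-n²σ/2) sin(nη) with c_2=-2, c_3=-1, c_4=1: u(η,σ) = -2exp(-2σ)sin(2η) + exp(-8σ)sin(4η) - exp(-9σ/2)sin(3η).
Substituting back: θ(x,t) = u(x + 2t, t).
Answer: θ(x, t) = -2exp(-2t)sin(4t + 2x) + exp(-8t)sin(8t + 4x) - exp(-9t/2)sin(6t + 3x)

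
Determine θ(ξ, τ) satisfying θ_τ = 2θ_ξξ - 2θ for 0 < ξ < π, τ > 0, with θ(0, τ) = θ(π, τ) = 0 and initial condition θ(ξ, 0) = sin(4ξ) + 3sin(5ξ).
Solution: Substitute θ = exp(-2τ)u.
Then θ_τ = exp(-2τ)(u_τ - 2u), θ_ξξ = exp(-2τ)u_ξξ; substituting and dividing by exp(-2τ), the lower-order terms cancel: u_τ = 2u_ξξ (standard heat equation).
Data for u: u(ξ,0) = θ(ξ,0) = sin(4ξ) + 3sin(5ξ). The boundary conditions carry over: u(0,τ) = u(π,τ) = 0.
Separating variables: u = Σ c_n exp(-2n²τ) sin(nξ). From u(ξ,0) = sin(4ξ) + 3sin(5ξ): c_4=1, c_5=3.
So u(ξ,τ) = exp(-32τ)sin(4ξ) + 3exp(-50τ)sin(5ξ), and θ(ξ,τ) = exp(-2τ)u(ξ,τ).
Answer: θ(ξ, τ) = exp(-34τ)sin(4ξ) + 3exp(-52τ)sin(5ξ)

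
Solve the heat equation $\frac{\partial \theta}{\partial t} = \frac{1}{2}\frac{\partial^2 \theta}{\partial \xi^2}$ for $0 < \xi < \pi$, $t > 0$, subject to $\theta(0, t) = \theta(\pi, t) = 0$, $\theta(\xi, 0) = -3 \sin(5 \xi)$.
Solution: Using separation of variables $\theta = X(\xi)G(t)$:
Eigenfunctions: $\sin(n\xi)$, $n = 1, 2, 3, \ldots$
General solution: $\theta(\xi, t) = \sum c_n \sin(n\xi) e^{-n^2 t/2}$
Matching $\theta(\xi,0) = -3 \sin(5 \xi)$ term by term: $c_5=-3$.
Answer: $\theta(\xi, t) = -3 e^{-25 t/2} \sin(5 \xi)$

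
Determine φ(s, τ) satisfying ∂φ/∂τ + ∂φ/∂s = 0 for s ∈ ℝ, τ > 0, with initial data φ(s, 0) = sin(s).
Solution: By method of characteristics (waves move right with speed 1):
Along characteristics s - τ = const, φ is constant, so φ(s,τ) = f(s - τ) with f = φ(·, 0).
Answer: φ(s, τ) = sin(s - τ)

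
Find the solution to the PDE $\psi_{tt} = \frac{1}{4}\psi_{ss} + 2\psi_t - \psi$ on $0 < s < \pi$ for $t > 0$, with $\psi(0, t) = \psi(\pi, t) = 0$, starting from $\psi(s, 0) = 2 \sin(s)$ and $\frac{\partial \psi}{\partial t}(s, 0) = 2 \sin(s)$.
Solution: Substitute $\psi = e^{t}u$.
Then $\psi_t = e^{t}(u_t + u)$, $\psi_{tt} = e^{t}(u_{tt} + 2u_t + u)$, $\psi_{ss} = e^{t}u_{ss}$; substituting and dividing by $e^{t}$, the lower-order terms cancel: $u_{tt} = \frac{1}{4}u_{ss}$ (standard wave equation).
Data for $u$: $u(s,0) = \psi(s,0) = 2 \sin(s)$; $u_t(s,0) = \psi_t(s,0) - \psi(s,0) = 0$. The boundary conditions carry over: $u(0,t) = u(\pi,t) = 0$.
Separating variables: $u = \sum [A_n \cos(\omega_n t) + B_n \sin(\omega_n t)] \sin(ns)$, $\omega_n = n/2$. From ICs: $A_1=2$.
So $u(s,t) = 2 \sin(s) \cos(t/2)$, and $\psi(s,t) = e^{t}u(s,t)$.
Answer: $\psi(s, t) = 2 e^{t} \sin(s) \cos(t/2)$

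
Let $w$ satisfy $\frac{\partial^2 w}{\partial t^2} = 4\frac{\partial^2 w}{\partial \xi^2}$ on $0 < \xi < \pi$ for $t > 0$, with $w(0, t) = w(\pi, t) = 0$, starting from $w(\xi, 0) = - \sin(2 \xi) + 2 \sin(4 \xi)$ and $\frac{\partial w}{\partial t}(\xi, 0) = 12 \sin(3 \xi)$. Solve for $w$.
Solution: Using separation of variables $w = X(\xi)T(t)$:
Eigenfunctions: $\sin(n\xi)$, $n = 1, 2, 3, \ldots$
General solution: $w(\xi, t) = \sum [A_n \cos(2n t) + B_n \sin(2n t)] \sin(n\xi)$
From $w(\xi,0) = - \sin(2 \xi) + 2 \sin(4 \xi)$: $A_2=-1, A_4=2$. From $w_t(\xi,0) = 12 \sin(3 \xi)$, using $w_t(\xi,0) = \sum \omega_n B_n \sin(n\xi)$ with $\omega_n = 2n$: $B_3 = 12/6 = 2$.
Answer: $w(\xi, t) = - \sin(2 \xi) \cos(4 t) + 2 \sin(3 \xi) \sin(6 t) + 2 \sin(4 \xi) \cos(8 t)$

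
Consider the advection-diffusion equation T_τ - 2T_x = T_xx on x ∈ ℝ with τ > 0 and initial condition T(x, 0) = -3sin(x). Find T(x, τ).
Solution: Moving frame: η = x + 2τ, σ = τ, T = u(η,σ), so T_τ = u_σ + 2u_η and T_xx = u_ηη.
Hence T_τ - 2T_x = u_σ and the PDE becomes the heat equation u_σ = u_ηη on η ∈ ℝ.
Initial data: u(η,0) = T(η,0) = -3sin(η). Each mode sin(nη) decays as exp(-n²σ) on ℝ, so u(η,σ) = Σ c_n exp(-n²σ) sin(nη) with c_1=-3: u(η,σ) = -3exp(-σ)sin(η).
Substituting back: T(x,τ) = u(x + 2τ, τ).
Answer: T(x, τ) = -3exp(-τ)sin(x + 2τ)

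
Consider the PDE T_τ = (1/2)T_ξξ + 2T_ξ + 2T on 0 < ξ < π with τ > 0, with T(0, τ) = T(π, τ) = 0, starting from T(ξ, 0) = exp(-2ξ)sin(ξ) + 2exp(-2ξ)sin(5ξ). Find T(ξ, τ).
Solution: Substitute T = exp(-2ξ)u, i.e. u = exp(2ξ)T.
By the product rule, T_ξ = exp(-2ξ)(u_ξ - 2u), T_ξξ = exp(-2ξ)(u_ξξ - 4u_ξ + 4u), T_τ = exp(-2ξ)u_τ.
Substituting into the PDE and dividing by exp(-2ξ): u_τ = (1/2)(u_ξξ - 4u_ξ + 4u) + 2(u_ξ - 2u) + 2u.
The lower-order terms cancel, leaving the standard heat equation u_τ = (1/2)u_ξξ.
Initial data for u: u(ξ,0) = exp(2ξ)T(ξ,0) = sin(ξ) + 2sin(5ξ). The boundary conditions carry over: u(0,τ) = u(π,τ) = 0.
Solve for u:
  Using separation of variables u = X(ξ)G(τ):
  Eigenfunctions: sin(nξ), n = 1, 2, 3, ...
  General solution: u(ξ, τ) = Σ c_n sin(nξ) exp(-n² τ/2)
  Matching u(ξ,0) = sin(ξ) + 2sin(5ξ) term by term: c_1=1, c_5=2.
Hence u(ξ,τ) = exp(-τ/2)sin(ξ) + 2exp(-25τ/2)sin(5ξ).
Transform back: T(ξ,τ) = exp(-2ξ)u(ξ,τ).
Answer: T(ξ, τ) = exp(-2ξ)exp(-τ/2)sin(ξ) + 2exp(-2ξ)exp(-25τ/2)sin(5ξ)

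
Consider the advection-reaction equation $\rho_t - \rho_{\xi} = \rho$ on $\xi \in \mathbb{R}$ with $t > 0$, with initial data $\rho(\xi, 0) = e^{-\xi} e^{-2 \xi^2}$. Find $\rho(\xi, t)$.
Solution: Substitute $\rho = e^{-\xi}u$, i.e. $u = e^{\xi}\rho$.
By the product rule, $\rho_{\xi} = e^{-\xi}(u_{\xi} - u)$, $\rho_t = e^{-\xi}u_t$.
Substituting into the PDE and dividing by $e^{-\xi}$: $u_t - (u_{\xi} - u) = u$.
The lower-order terms cancel, leaving the standard advection equation $u_t - u_{\xi} = 0$.
Initial data for $u$: $u(\xi,0) = e^{\xi}\rho(\xi,0) = e^{-2 \xi^2}$.
Solve for $u$:
  By method of characteristics (waves move left with speed 1):
  Along characteristics $\xi + t =$ const, $u$ is constant, so $u(\xi,t) = f(\xi + t)$ with $f = u( \cdot , 0)$.
Hence $u(\xi,t) = e^{-2 (t + \xi)^2}$.
Transform back: $\rho(\xi,t) = e^{-\xi}u(\xi,t)$.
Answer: $\rho(\xi, t) = e^{-\xi} e^{-2 (\xi + t)^2}$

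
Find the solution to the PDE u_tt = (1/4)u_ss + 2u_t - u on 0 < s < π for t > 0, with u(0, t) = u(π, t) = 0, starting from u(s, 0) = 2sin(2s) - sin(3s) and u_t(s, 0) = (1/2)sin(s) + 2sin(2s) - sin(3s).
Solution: Substitute u = exp(t)w, i.e. w = exp(-t)u.
By the product rule, u_t = exp(t)(w_t + w), u_tt = exp(t)(w_tt + 2w_t + w), u_ss = exp(t)w_ss.
Substituting into the PDE and dividing by exp(t): w_tt + 2w_t + w = (1/4)w_ss + 2(w_t + w) - w.
The lower-order terms cancel, leaving the standard wave equation w_tt = (1/4)w_ss.
Initial data for w: w(s,0) = u(s,0) = 2sin(2s) - sin(3s); w_t(s,0) = u_t(s,0) - u(s,0) = (1/2)sin(s). The boundary conditions carry over: w(0,t) = w(π,t) = 0.
Solve for w:
  Using separation of variables w = X(s)T(t):
  Eigenfunctions: sin(ns), n = 1, 2, 3, ...
  General solution: w(s, t) = Σ [A_n cos(n t/2) + B_n sin(n t/2)] sin(ns)
  From w(s,0) = 2sin(2s) - sin(3s): A_2=2, A_3=-1. From w_t(s,0) = (1/2)sin(s), using w_t(s,0) = Σ ω_n B_n sin(ns) with ω_n = n/2: B_1 = (1/2)/(1/2) = 1.
Hence w(s,t) = sin(s)sin(t/2) + 2sin(2s)cos(t) - sin(3s)cos(3t/2).
Transform back: u(s,t) = exp(t)w(s,t).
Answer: u(s, t) = exp(t)sin(s)sin(t/2) + 2exp(t)sin(2s)cos(t) - exp(t)sin(3s)cos(3t/2)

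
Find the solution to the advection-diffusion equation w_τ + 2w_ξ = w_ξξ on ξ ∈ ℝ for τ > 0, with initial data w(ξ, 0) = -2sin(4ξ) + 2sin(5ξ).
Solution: Change to a moving frame: let η = ξ - 2τ, σ = τ and write w(ξ,τ) = u(η,σ).
By the chain rule w_τ = u_σ - 2u_η, w_ξ = u_η, w_ξξ = u_ηη.
Then w_τ + 2w_ξ = u_σ: the advection term cancels and the PDE becomes the heat equation u_σ = u_ηη on η ∈ ℝ.
Initial data: u(η,0) = w(η,0) = -2sin(4η) + 2sin(5η).
On η ∈ ℝ each mode satisfies (sin(nη))″ = -n² sin(nη), so exp(-n²σ) sin(nη) solves the heat equation; by superposition u(η,σ) = Σ c_n exp(-n²σ) sin(nη).
Reading off the coefficients: c_4=-2, c_5=2, so u(η,σ) = -2exp(-16σ)sin(4η) + 2exp(-25σ)sin(5η).
Substituting back η = ξ - 2τ, σ = τ: w(ξ,τ) = u(ξ - 2τ, τ).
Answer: w(ξ, τ) = -2exp(-16τ)sin(4ξ - 8τ) + 2exp(-25τ)sin(5ξ - 10τ)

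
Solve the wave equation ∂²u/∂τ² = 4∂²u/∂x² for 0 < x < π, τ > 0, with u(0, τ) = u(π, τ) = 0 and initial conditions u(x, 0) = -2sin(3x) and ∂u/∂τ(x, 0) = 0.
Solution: Separating variables: u = Σ [A_n cos(ω_n τ) + B_n sin(ω_n τ)] sin(nx), ω_n = 2n. From ICs: A_3=-2.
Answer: u(x, τ) = -2sin(3x)cos(6τ)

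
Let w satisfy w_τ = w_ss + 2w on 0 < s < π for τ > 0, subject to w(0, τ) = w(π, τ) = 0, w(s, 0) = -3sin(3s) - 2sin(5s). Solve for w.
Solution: Substitute w = exp(2τ)u.
Then w_τ = exp(2τ)(u_τ + 2u), w_ss = exp(2τ)u_ss; substituting and dividing by exp(2τ), the lower-order terms cancel: u_τ = u_ss (standard heat equation).
Data for u: u(s,0) = w(s,0) = -3sin(3s) - 2sin(5s). The boundary conditions carry over: u(0,τ) = u(π,τ) = 0.
Separating variables: u = Σ c_n exp(-n²τ) sin(ns). From u(s,0) = -3sin(3s) - 2sin(5s): c_3=-3, c_5=-2.
So u(s,τ) = -3exp(-9τ)sin(3s) - 2exp(-25τ)sin(5s), and w(s,τ) = exp(2τ)u(s,τ).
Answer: w(s, τ) = -3exp(-7τ)sin(3s) - 2exp(-23τ)sin(5s)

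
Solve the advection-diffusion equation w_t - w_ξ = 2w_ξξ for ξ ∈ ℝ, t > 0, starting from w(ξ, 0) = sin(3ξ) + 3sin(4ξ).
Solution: Moving frame: η = ξ + t, σ = t, w = u(η,σ), so w_t = u_σ + u_η and w_ξξ = u_ηη.
Hence w_t - w_ξ = u_σ and the PDE becomes the heat equation u_σ = 2u_ηη on η ∈ ℝ.
Initial data: u(η,0) = w(η,0) = sin(3η) + 3sin(4η). Each mode sin(nη) decays as exp(-2n²σ) on ℝ, so u(η,σ) = Σ c_n exp(-2n²σ) sin(nη) with c_3=1, c_4=3: u(η,σ) = exp(-18σ)sin(3η) + 3exp(-32σ)sin(4η).
Substituting back: w(ξ,t) = u(ξ + t, t).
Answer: w(ξ, t) = exp(-18t)sin(3t + 3ξ) + 3exp(-32t)sin(4t + 4ξ)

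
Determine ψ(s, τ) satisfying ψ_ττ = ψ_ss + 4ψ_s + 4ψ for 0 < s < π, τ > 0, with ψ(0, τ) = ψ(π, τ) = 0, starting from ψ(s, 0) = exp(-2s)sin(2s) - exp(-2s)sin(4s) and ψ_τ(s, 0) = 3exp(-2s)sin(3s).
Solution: Substitute ψ = exp(-2s)u, i.e. u = exp(2s)ψ.
By the product rule, ψ_s = exp(-2s)(u_s - 2u), ψ_ss = exp(-2s)(u_ss - 4u_s + 4u), ψ_ττ = exp(-2s)u_ττ.
Substituting into the PDE and dividing by exp(-2s): u_ττ = (u_ss - 4u_s + 4u) + 4(u_s - 2u) + 4u.
The lower-order terms cancel, leaving the standard wave equation u_ττ = u_ss.
Initial data for u: u(s,0) = exp(2s)ψ(s,0) = sin(2s) - sin(4s); u_τ(s,0) = exp(2s)ψ_τ(s,0) = 3sin(3s). The boundary conditions carry over: u(0,τ) = u(π,τ) = 0.
Solve for u:
  Using separation of variables u = X(s)T(τ):
  Eigenfunctions: sin(ns), n = 1, 2, 3, ...
  General solution: u(s, τ) = Σ [A_n cos(n τ) + B_n sin(n τ)] sin(ns)
  From u(s,0) = sin(2s) - sin(4s): A_2=1, A_4=-1. From u_τ(s,0) = 3sin(3s), using u_τ(s,0) = Σ ω_n B_n sin(ns) with ω_n = n: B_3 = 3/3 = 1.
Hence u(s,τ) = sin(2s)cos(2τ) + sin(3s)sin(3τ) - sin(4s)cos(4τ).
Transform back: ψ(s,τ) = exp(-2s)u(s,τ).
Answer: ψ(s, τ) = exp(-2s)sin(2s)cos(2τ) + exp(-2s)sin(3s)sin(3τ) - exp(-2s)sin(4s)cos(4τ)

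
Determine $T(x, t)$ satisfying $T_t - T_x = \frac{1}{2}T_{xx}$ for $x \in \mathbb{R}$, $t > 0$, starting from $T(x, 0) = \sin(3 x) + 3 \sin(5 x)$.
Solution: Moving frame: $\eta = x + t$, $\sigma = t$, $T = u(\eta,\sigma)$, so $T_t = u_{\sigma} + u_{\eta}$ and $T_{xx} = u_{\eta\eta}$.
Hence $T_t - T_x = u_{\sigma}$ and the PDE becomes the heat equation $u_{\sigma} = \frac{1}{2}u_{\eta\eta}$ on $\eta \in \mathbb{R}$.
Initial data: $u(\eta,0) = T(\eta,0) = \sin(3 \eta) + 3 \sin(5 \eta)$. Each mode $\sin(n\eta)$ decays as $e^{-n^2\sigma/2}$ on $\mathbb{R}$, so $u(\eta,\sigma) = \sum c_n e^{-n^2\sigma/2} \sin(n\eta)$ with $c_3=1, c_5=3$: $u(\eta,\sigma) = e^{-9 \sigma/2} \sin(3 \eta) + 3 e^{-25 \sigma/2} \sin(5 \eta)$.
Substituting back: $T(x,t) = u(x + t, t)$.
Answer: $T(x, t) = e^{-9 t/2} \sin(3 t + 3 x) + 3 e^{-25 t/2} \sin(5 t + 5 x)$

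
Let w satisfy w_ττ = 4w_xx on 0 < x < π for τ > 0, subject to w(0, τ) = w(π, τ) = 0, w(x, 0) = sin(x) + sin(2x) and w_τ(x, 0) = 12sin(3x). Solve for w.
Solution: Separating variables: w = Σ [A_n cos(ω_n τ) + B_n sin(ω_n τ)] sin(nx), ω_n = 2n. From ICs (B_n = velocity coefficient / ω_n): A_1=1, A_2=1, B_3=2.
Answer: w(x, τ) = sin(x)cos(2τ) + sin(2x)cos(4τ) + 2sin(3x)sin(6τ)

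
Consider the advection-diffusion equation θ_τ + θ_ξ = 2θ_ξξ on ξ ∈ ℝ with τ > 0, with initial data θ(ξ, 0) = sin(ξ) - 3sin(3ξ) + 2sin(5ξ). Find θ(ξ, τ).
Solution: Change to a moving frame: let η = ξ - τ, σ = τ and write θ(ξ,τ) = u(η,σ).
By the chain rule θ_τ = u_σ - u_η, θ_ξ = u_η, θ_ξξ = u_ηη.
Then θ_τ + θ_ξ = u_σ: the advection term cancels and the PDE becomes the heat equation u_σ = 2u_ηη on η ∈ ℝ.
Initial data: u(η,0) = θ(η,0) = sin(η) - 3sin(3η) + 2sin(5η).
On η ∈ ℝ each mode satisfies (sin(nη))″ = -n² sin(nη), so exp(-2n²σ) sin(nη) solves the heat equation; by superposition u(η,σ) = Σ c_n exp(-2n²σ) sin(nη).
Reading off the coefficients: c_1=1, c_3=-3, c_5=2, so u(η,σ) = exp(-2σ)sin(η) - 3exp(-18σ)sin(3η) + 2exp(-50σ)sin(5η).
Substituting back η = ξ - τ, σ = τ: θ(ξ,τ) = u(ξ - τ, τ).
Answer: θ(ξ, τ) = exp(-2τ)sin(ξ - τ) - 3exp(-18τ)sin(3ξ - 3τ) + 2exp(-50τ)sin(5ξ - 5τ)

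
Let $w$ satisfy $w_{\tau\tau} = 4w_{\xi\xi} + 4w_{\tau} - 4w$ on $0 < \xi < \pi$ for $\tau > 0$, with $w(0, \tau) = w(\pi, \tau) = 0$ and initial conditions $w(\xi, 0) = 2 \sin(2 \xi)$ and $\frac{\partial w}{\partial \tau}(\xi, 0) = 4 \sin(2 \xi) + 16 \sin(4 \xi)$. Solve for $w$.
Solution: Substitute $w = e^{2\tau}u$, i.e. $u = e^{-2\tau}w$.
By the product rule, $w_{\tau} = e^{2\tau}(u_{\tau} + 2u)$, $w_{\tau\tau} = e^{2\tau}(u_{\tau\tau} + 4u_{\tau} + 4u)$, $w_{\xi\xi} = e^{2\tau}u_{\xi\xi}$.
Substituting into the PDE and dividing by $e^{2\tau}$: $u_{\tau\tau} + 4u_{\tau} + 4u = 4u_{\xi\xi} + 4(u_{\tau} + 2u) - 4u$.
The lower-order terms cancel, leaving the standard wave equation $u_{\tau\tau} = 4u_{\xi\xi}$.
Initial data for $u$: $u(\xi,0) = w(\xi,0) = 2 \sin(2 \xi)$; $u_{\tau}(\xi,0) = w_{\tau}(\xi,0) - 2w(\xi,0) = 16 \sin(4 \xi)$. The boundary conditions carry over: $u(0,\tau) = u(\pi,\tau) = 0$.
Solve for $u$:
  Using separation of variables $u = X(\xi)T(\tau)$:
  Eigenfunctions: $\sin(n\xi)$, $n = 1, 2, 3, \ldots$
  General solution: $u(\xi, \tau) = \sum [A_n \cos(2n \tau) + B_n \sin(2n \tau)] \sin(n\xi)$
  From $u(\xi,0) = 2 \sin(2 \xi)$: $A_2=2$. From $u_{\tau}(\xi,0) = 16 \sin(4 \xi)$, using $u_{\tau}(\xi,0) = \sum \omega_n B_n \sin(n\xi)$ with $\omega_n = 2n$: $B_4 = 16/8 = 2$.
Hence $u(\xi,\tau) = 2 \sin(2 \xi) \cos(4 \tau) + 2 \sin(4 \xi) \sin(8 \tau)$.
Transform back: $w(\xi,\tau) = e^{2\tau}u(\xi,\tau)$.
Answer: $w(\xi, \tau) = 2 e^{2 \tau} \sin(8 \tau) \sin(4 \xi) + 2 e^{2 \tau} \sin(2 \xi) \cos(4 \tau)$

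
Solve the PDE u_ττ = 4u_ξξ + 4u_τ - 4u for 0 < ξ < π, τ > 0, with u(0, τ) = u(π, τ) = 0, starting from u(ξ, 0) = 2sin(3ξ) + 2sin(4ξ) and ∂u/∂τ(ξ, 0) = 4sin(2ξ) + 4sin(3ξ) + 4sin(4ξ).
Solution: Substitute u = exp(2τ)w, i.e. w = exp(-2τ)u.
By the product rule, u_τ = exp(2τ)(w_τ + 2w), u_ττ = exp(2τ)(w_ττ + 4w_τ + 4w), u_ξξ = exp(2τ)w_ξξ.
Substituting into the PDE and dividing by exp(2τ): w_ττ + 4w_τ + 4w = 4w_ξξ + 4(w_τ + 2w) - 4w.
The lower-order terms cancel, leaving the standard wave equation w_ττ = 4w_ξξ.
Initial data for w: w(ξ,0) = u(ξ,0) = 2sin(3ξ) + 2sin(4ξ); w_τ(ξ,0) = u_τ(ξ,0) - 2u(ξ,0) = 4sin(2ξ). The boundary conditions carry over: w(0,τ) = w(π,τ) = 0.
Solve for w:
  Using separation of variables w = X(ξ)T(τ):
  Eigenfunctions: sin(nξ), n = 1, 2, 3, ...
  General solution: w(ξ, τ) = Σ [A_n cos(2n τ) + B_n sin(2n τ)] sin(nξ)
  From w(ξ,0) = 2sin(3ξ) + 2sin(4ξ): A_3=2, A_4=2. From w_τ(ξ,0) = 4sin(2ξ), using w_τ(ξ,0) = Σ ω_n B_n sin(nξ) with ω_n = 2n: B_2 = 4/4 = 1.
Hence w(ξ,τ) = sin(2ξ)sin(4τ) + 2sin(3ξ)cos(6τ) + 2sin(4ξ)cos(8τ).
Transform back: u(ξ,τ) = exp(2τ)w(ξ,τ).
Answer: u(ξ, τ) = exp(2τ)sin(2ξ)sin(4τ) + 2exp(2τ)sin(3ξ)cos(6τ) + 2exp(2τ)sin(4ξ)cos(8τ)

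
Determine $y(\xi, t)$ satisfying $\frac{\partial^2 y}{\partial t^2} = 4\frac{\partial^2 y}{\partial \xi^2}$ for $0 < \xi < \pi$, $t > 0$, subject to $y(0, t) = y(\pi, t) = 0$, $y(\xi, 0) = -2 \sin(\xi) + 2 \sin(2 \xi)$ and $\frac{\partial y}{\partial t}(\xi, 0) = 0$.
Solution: Separating variables: $y = \sum [A_n \cos(\omega_n t) + B_n \sin(\omega_n t)] \sin(n\xi)$, $\omega_n = 2n$. From ICs: $A_1=-2, A_2=2$.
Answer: $y(\xi, t) = -2 \sin(\xi) \cos(2 t) + 2 \sin(2 \xi) \cos(4 t)$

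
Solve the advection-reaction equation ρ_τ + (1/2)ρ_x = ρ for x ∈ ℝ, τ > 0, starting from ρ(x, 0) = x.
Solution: Substitute ρ = exp(τ)u, i.e. u = exp(-τ)ρ.
By the product rule, ρ_τ = exp(τ)(u_τ + u), ρ_x = exp(τ)u_x.
Substituting into the PDE and dividing by exp(τ): u_τ + u + (1/2)u_x = u.
The lower-order terms cancel, leaving the standard advection equation u_τ + (1/2)u_x = 0.
Initial data for u: u(x,0) = ρ(x,0) = x.
Solve for u:
  By method of characteristics (waves move right with speed 1/2):
  Along characteristics x - (1/2)τ = const, u is constant, so u(x,τ) = f(x - (1/2)τ) with f = u(·, 0).
Hence u(x,τ) = x - (1/2)τ.
Transform back: ρ(x,τ) = exp(τ)u(x,τ).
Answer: ρ(x, τ) = xexp(τ) - (1/2)τexp(τ)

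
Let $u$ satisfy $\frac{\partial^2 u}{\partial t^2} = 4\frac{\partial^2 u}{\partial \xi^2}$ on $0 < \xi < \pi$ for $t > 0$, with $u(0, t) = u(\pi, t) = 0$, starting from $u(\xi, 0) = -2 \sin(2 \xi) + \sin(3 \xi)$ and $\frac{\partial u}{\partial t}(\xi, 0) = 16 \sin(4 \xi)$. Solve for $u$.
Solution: Using separation of variables $u = X(\xi)T(t)$:
Eigenfunctions: $\sin(n\xi)$, $n = 1, 2, 3, \ldots$
General solution: $u(\xi, t) = \sum [A_n \cos(2n t) + B_n \sin(2n t)] \sin(n\xi)$
From $u(\xi,0) = -2 \sin(2 \xi) + \sin(3 \xi)$: $A_2=-2, A_3=1$. From $u_t(\xi,0) = 16 \sin(4 \xi)$, using $u_t(\xi,0) = \sum \omega_n B_n \sin(n\xi)$ with $\omega_n = 2n$: $B_4 = 16/8 = 2$.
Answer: $u(\xi, t) = -2 \sin(2 \xi) \cos(4 t) + \sin(3 \xi) \cos(6 t) + 2 \sin(4 \xi) \sin(8 t)$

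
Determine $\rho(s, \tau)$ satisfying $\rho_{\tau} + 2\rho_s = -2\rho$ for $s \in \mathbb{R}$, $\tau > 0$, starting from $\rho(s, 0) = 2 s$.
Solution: Substitute $\rho = e^{-2\tau}u$, i.e. $u = e^{2\tau}\rho$.
By the product rule, $\rho_{\tau} = e^{-2\tau}(u_{\tau} - 2u)$, $\rho_s = e^{-2\tau}u_s$.
Substituting into the PDE and dividing by $e^{-2\tau}$: $u_{\tau} - 2u + 2u_s = -2u$.
The lower-order terms cancel, leaving the standard advection equation $u_{\tau} + 2u_s = 0$.
Initial data for $u$: $u(s,0) = \rho(s,0) = 2 s$.
Solve for $u$:
  By method of characteristics (waves move right with speed 2):
  Along characteristics $s - 2\tau =$ const, $u$ is constant, so $u(s,\tau) = f(s - 2\tau)$ with $f = u( \cdot , 0)$.
Hence $u(s,\tau) = 2 s - 4 \tau$.
Transform back: $\rho(s,\tau) = e^{-2\tau}u(s,\tau)$.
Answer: $\rho(s, \tau) = -4 \tau e^{-2 \tau} + 2 s e^{-2 \tau}$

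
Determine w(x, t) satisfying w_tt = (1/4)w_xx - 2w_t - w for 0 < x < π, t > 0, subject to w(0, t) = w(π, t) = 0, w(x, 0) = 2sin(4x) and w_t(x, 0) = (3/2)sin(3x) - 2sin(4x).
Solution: Substitute w = exp(-t)u, i.e. u = exp(t)w.
By the product rule, w_t = exp(-t)(u_t - u), w_tt = exp(-t)(u_tt - 2u_t + u), w_xx = exp(-t)u_xx.
Substituting into the PDE and dividing by exp(-t): u_tt - 2u_t + u = (1/4)u_xx - 2(u_t - u) - u.
The lower-order terms cancel, leaving the standard wave equation u_tt = (1/4)u_xx.
Initial data for u: u(x,0) = w(x,0) = 2sin(4x); u_t(x,0) = w_t(x,0) + w(x,0) = (3/2)sin(3x). The boundary conditions carry over: u(0,t) = u(π,t) = 0.
Solve for u:
  Using separation of variables u = X(x)T(t):
  Eigenfunctions: sin(nx), n = 1, 2, 3, ...
  General solution: u(x, t) = Σ [A_n cos(n t/2) + B_n sin(n t/2)] sin(nx)
  From u(x,0) = 2sin(4x): A_4=2. From u_t(x,0) = (3/2)sin(3x), using u_t(x,0) = Σ ω_n B_n sin(nx) with ω_n = n/2: B_3 = (3/2)/(3/2) = 1.
Hence u(x,t) = sin(3t/2)sin(3x) + 2sin(4x)cos(2t).
Transform back: w(x,t) = exp(-t)u(x,t).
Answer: w(x, t) = exp(-t)sin(3t/2)sin(3x) + 2exp(-t)sin(4x)cos(2t)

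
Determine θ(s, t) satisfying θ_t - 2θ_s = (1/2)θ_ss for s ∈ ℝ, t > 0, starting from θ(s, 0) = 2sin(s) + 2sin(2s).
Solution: Change to a moving frame: let η = s + 2t, σ = t and write θ(s,t) = u(η,σ).
By the chain rule θ_t = u_σ + 2u_η, θ_s = u_η, θ_ss = u_ηη.
Then θ_t - 2θ_s = u_σ: the advection term cancels and the PDE becomes the heat equation u_σ = (1/2)u_ηη on η ∈ ℝ.
Initial data: u(η,0) = θ(η,0) = 2sin(η) + 2sin(2η).
On η ∈ ℝ each mode satisfies (sin(nη))″ = -n² sin(nη), so exp(-n²σ/2) sin(nη) solves the heat equation; by superposition u(η,σ) = Σ c_n exp(-n²σ/2) sin(nη).
Reading off the coefficients: c_1=2, c_2=2, so u(η,σ) = 2exp(-2σ)sin(2η) + 2exp(-σ/2)sin(η).
Substituting back η = s + 2t, σ = t: θ(s,t) = u(s + 2t, t).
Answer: θ(s, t) = 2exp(-2t)sin(2s + 4t) + 2exp(-t/2)sin(s + 2t)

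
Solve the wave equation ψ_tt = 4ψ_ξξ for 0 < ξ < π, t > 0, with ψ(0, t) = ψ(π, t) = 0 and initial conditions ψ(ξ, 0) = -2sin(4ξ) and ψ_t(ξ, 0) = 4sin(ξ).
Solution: Separating variables: ψ = Σ [A_n cos(ω_n t) + B_n sin(ω_n t)] sin(nξ), ω_n = 2n. From ICs (B_n = velocity coefficient / ω_n): A_4=-2, B_1=2.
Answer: ψ(ξ, t) = 2sin(2t)sin(ξ) - 2sin(4ξ)cos(8t)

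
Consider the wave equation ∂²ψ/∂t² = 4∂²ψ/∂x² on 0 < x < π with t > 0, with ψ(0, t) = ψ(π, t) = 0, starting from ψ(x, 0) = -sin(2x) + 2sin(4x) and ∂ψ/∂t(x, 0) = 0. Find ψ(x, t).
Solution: Using separation of variables ψ = X(x)T(t):
Eigenfunctions: sin(nx), n = 1, 2, 3, ...
General solution: ψ(x, t) = Σ [A_n cos(2n t) + B_n sin(2n t)] sin(nx)
From ψ(x,0) = -sin(2x) + 2sin(4x): A_2=-1, A_4=2. From ψ_t(x,0) = 0: all B_n = 0.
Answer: ψ(x, t) = -sin(2x)cos(4t) + 2sin(4x)cos(8t)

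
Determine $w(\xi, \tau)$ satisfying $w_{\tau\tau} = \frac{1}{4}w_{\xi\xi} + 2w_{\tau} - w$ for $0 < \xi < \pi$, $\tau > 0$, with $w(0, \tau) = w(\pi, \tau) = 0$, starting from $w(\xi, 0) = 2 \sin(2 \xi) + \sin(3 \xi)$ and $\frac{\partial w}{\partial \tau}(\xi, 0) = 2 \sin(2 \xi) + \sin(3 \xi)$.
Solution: Substitute $w = e^{\tau}u$, i.e. $u = e^{-\tau}w$.
By the product rule, $w_{\tau} = e^{\tau}(u_{\tau} + u)$, $w_{\tau\tau} = e^{\tau}(u_{\tau\tau} + 2u_{\tau} + u)$, $w_{\xi\xi} = e^{\tau}u_{\xi\xi}$.
Substituting into the PDE and dividing by $e^{\tau}$: $u_{\tau\tau} + 2u_{\tau} + u = \frac{1}{4}u_{\xi\xi} + 2(u_{\tau} + u) - u$.
The lower-order terms cancel, leaving the standard wave equation $u_{\tau\tau} = \frac{1}{4}u_{\xi\xi}$.
Initial data for $u$: $u(\xi,0) = w(\xi,0) = 2 \sin(2 \xi) + \sin(3 \xi)$; $u_{\tau}(\xi,0) = w_{\tau}(\xi,0) - w(\xi,0) = 0$. The boundary conditions carry over: $u(0,\tau) = u(\pi,\tau) = 0$.
Solve for $u$:
  Using separation of variables $u = X(\xi)T(\tau)$:
  Eigenfunctions: $\sin(n\xi)$, $n = 1, 2, 3, \ldots$
  General solution: $u(\xi, \tau) = \sum [A_n \cos(n \tau/2) + B_n \sin(n \tau/2)] \sin(n\xi)$
  From $u(\xi,0) = 2 \sin(2 \xi) + \sin(3 \xi)$: $A_2=2, A_3=1$. From $u_{\tau}(\xi,0) = 0$: all $B_n = 0$.
Hence $u(\xi,\tau) = 2 \sin(2 \xi) \cos(\tau) + \sin(3 \xi) \cos(3 \tau/2)$.
Transform back: $w(\xi,\tau) = e^{\tau}u(\xi,\tau)$.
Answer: $w(\xi, \tau) = 2 e^{\tau} \sin(2 \xi) \cos(\tau) + e^{\tau} \sin(3 \xi) \cos(3 \tau/2)$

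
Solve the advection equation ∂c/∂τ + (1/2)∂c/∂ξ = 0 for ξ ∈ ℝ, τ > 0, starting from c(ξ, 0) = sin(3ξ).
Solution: By method of characteristics (waves move right with speed 1/2):
Along characteristics ξ - (1/2)τ = const, c is constant, so c(ξ,τ) = f(ξ - (1/2)τ) with f = c(·, 0).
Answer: c(ξ, τ) = sin(3ξ - 3τ/2)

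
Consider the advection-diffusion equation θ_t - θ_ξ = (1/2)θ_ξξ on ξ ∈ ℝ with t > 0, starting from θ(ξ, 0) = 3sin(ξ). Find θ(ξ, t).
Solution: Moving frame: η = ξ + t, σ = t, θ = u(η,σ), so θ_t = u_σ + u_η and θ_ξξ = u_ηη.
Hence θ_t - θ_ξ = u_σ and the PDE becomes the heat equation u_σ = (1/2)u_ηη on η ∈ ℝ.
Initial data: u(η,0) = θ(η,0) = 3sin(η). Each mode sin(nη) decays as exp(-n²σ/2) on ℝ, so u(η,σ) = Σ c_n exp(-n²σ/2) sin(nη) with c_1=3: u(η,σ) = 3exp(-σ/2)sin(η).
Substituting back: θ(ξ,t) = u(ξ + t, t).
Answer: θ(ξ, t) = 3exp(-t/2)sin(t + ξ)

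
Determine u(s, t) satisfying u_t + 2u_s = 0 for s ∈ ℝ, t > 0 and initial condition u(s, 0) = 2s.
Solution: By method of characteristics (waves move right with speed 2):
Along characteristics s - 2t = const, u is constant, so u(s,t) = f(s - 2t) with f = u(·, 0).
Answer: u(s, t) = 2s - 4t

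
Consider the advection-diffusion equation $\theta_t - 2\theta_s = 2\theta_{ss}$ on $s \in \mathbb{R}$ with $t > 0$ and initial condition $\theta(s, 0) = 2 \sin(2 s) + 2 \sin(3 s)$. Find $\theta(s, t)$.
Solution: Moving frame: $\eta = s + 2t$, $\sigma = t$, $\theta = u(\eta,\sigma)$, so $\theta_t = u_{\sigma} + 2u_{\eta}$ and $\theta_{ss} = u_{\eta\eta}$.
Hence $\theta_t - 2\theta_s = u_{\sigma}$ and the PDE becomes the heat equation $u_{\sigma} = 2u_{\eta\eta}$ on $\eta \in \mathbb{R}$.
Initial data: $u(\eta,0) = \theta(\eta,0) = 2 \sin(2 \eta) + 2 \sin(3 \eta)$. Each mode $\sin(n\eta)$ decays as $e^{-2n^2\sigma}$ on $\mathbb{R}$, so $u(\eta,\sigma) = \sum c_n e^{-2n^2\sigma} \sin(n\eta)$ with $c_2=2, c_3=2$: $u(\eta,\sigma) = 2 e^{-8 \sigma} \sin(2 \eta) + 2 e^{-18 \sigma} \sin(3 \eta)$.
Substituting back: $\theta(s,t) = u(s + 2t, t)$.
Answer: $\theta(s, t) = 2 e^{-8 t} \sin(2 s + 4 t) + 2 e^{-18 t} \sin(3 s + 6 t)$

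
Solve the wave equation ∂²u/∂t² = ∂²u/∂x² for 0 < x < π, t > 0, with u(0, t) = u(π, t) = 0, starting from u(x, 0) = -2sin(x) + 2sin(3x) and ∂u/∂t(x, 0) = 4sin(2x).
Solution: Separating variables: u = Σ [A_n cos(ω_n t) + B_n sin(ω_n t)] sin(nx), ω_n = n. From ICs (B_n = velocity coefficient / ω_n): A_1=-2, A_3=2, B_2=2.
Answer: u(x, t) = 2sin(2t)sin(2x) - 2sin(x)cos(t) + 2sin(3x)cos(3t)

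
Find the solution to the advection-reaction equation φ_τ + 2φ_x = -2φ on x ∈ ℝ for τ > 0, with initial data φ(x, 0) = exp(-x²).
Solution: Substitute φ = exp(-2τ)u.
Then φ_τ = exp(-2τ)(u_τ - 2u), φ_x = exp(-2τ)u_x; substituting and dividing by exp(-2τ), the lower-order terms cancel: u_τ + 2u_x = 0 (standard advection equation).
Data for u: u(x,0) = φ(x,0) = exp(-x²).
By characteristics (dx/dτ = 2), u(x,τ) = f(x - 2τ) with f = u(·, 0).
So u(x,τ) = exp(-(x - 2τ)²), and φ(x,τ) = exp(-2τ)u(x,τ).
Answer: φ(x, τ) = exp(-2τ)exp(-(x - 2τ)²)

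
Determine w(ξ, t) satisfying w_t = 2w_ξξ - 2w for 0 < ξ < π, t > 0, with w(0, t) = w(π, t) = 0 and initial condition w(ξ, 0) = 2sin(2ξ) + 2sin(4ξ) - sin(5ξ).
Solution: Substitute w = exp(-2t)u, i.e. u = exp(2t)w.
By the product rule, w_t = exp(-2t)(u_t - 2u), w_ξξ = exp(-2t)u_ξξ.
Substituting into the PDE and dividing by exp(-2t): u_t - 2u = 2u_ξξ - 2u.
The lower-order terms cancel, leaving the standard heat equation u_t = 2u_ξξ.
Initial data for u: u(ξ,0) = w(ξ,0) = 2sin(2ξ) + 2sin(4ξ) - sin(5ξ). The boundary conditions carry over: u(0,t) = u(π,t) = 0.
Solve for u:
  Using separation of variables u = X(ξ)T(t):
  Eigenfunctions: sin(nξ), n = 1, 2, 3, ...
  General solution: u(ξ, t) = Σ c_n sin(nξ) exp(-2n² t)
  Matching u(ξ,0) = 2sin(2ξ) + 2sin(4ξ) - sin(5ξ) term by term: c_2=2, c_4=2, c_5=-1.
Hence u(ξ,t) = 2exp(-8t)sin(2ξ) + 2exp(-32t)sin(4ξ) - exp(-50t)sin(5ξ).
Transform back: w(ξ,t) = exp(-2t)u(ξ,t).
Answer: w(ξ, t) = 2exp(-10t)sin(2ξ) + 2exp(-34t)sin(4ξ) - exp(-52t)sin(5ξ)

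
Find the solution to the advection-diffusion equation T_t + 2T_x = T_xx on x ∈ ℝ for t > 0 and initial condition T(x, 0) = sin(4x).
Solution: Change to a moving frame: let η = x - 2t, σ = t and write T(x,t) = u(η,σ).
By the chain rule T_t = u_σ - 2u_η, T_x = u_η, T_xx = u_ηη.
Then T_t + 2T_x = u_σ: the advection term cancels and the PDE becomes the heat equation u_σ = u_ηη on η ∈ ℝ.
Initial data: u(η,0) = T(η,0) = sin(4η).
On η ∈ ℝ each mode satisfies (sin(nη))″ = -n² sin(nη), so exp(-n²σ) sin(nη) solves the heat equation; by superposition u(η,σ) = Σ c_n exp(-n²σ) sin(nη).
Reading off the coefficients: c_4=1, so u(η,σ) = exp(-16σ)sin(4η).
Substituting back η = x - 2t, σ = t: T(x,t) = u(x - 2t, t).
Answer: T(x, t) = -exp(-16t)sin(8t - 4x)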